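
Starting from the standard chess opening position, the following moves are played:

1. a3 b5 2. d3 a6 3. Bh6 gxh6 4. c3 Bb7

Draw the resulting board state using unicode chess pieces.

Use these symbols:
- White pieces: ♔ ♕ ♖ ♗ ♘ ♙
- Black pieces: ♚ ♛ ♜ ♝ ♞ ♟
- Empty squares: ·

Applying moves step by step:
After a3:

♜ ♞ ♝ ♛ ♚ ♝ ♞ ♜
♟ ♟ ♟ ♟ ♟ ♟ ♟ ♟
· · · · · · · ·
· · · · · · · ·
· · · · · · · ·
♙ · · · · · · ·
· ♙ ♙ ♙ ♙ ♙ ♙ ♙
♖ ♘ ♗ ♕ ♔ ♗ ♘ ♖


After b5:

♜ ♞ ♝ ♛ ♚ ♝ ♞ ♜
♟ · ♟ ♟ ♟ ♟ ♟ ♟
· · · · · · · ·
· ♟ · · · · · ·
· · · · · · · ·
♙ · · · · · · ·
· ♙ ♙ ♙ ♙ ♙ ♙ ♙
♖ ♘ ♗ ♕ ♔ ♗ ♘ ♖


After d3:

♜ ♞ ♝ ♛ ♚ ♝ ♞ ♜
♟ · ♟ ♟ ♟ ♟ ♟ ♟
· · · · · · · ·
· ♟ · · · · · ·
· · · · · · · ·
♙ · · ♙ · · · ·
· ♙ ♙ · ♙ ♙ ♙ ♙
♖ ♘ ♗ ♕ ♔ ♗ ♘ ♖


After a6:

♜ ♞ ♝ ♛ ♚ ♝ ♞ ♜
· · ♟ ♟ ♟ ♟ ♟ ♟
♟ · · · · · · ·
· ♟ · · · · · ·
· · · · · · · ·
♙ · · ♙ · · · ·
· ♙ ♙ · ♙ ♙ ♙ ♙
♖ ♘ ♗ ♕ ♔ ♗ ♘ ♖


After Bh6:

♜ ♞ ♝ ♛ ♚ ♝ ♞ ♜
· · ♟ ♟ ♟ ♟ ♟ ♟
♟ · · · · · · ♗
· ♟ · · · · · ·
· · · · · · · ·
♙ · · ♙ · · · ·
· ♙ ♙ · ♙ ♙ ♙ ♙
♖ ♘ · ♕ ♔ ♗ ♘ ♖


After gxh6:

♜ ♞ ♝ ♛ ♚ ♝ ♞ ♜
· · ♟ ♟ ♟ ♟ · ♟
♟ · · · · · · ♟
· ♟ · · · · · ·
· · · · · · · ·
♙ · · ♙ · · · ·
· ♙ ♙ · ♙ ♙ ♙ ♙
♖ ♘ · ♕ ♔ ♗ ♘ ♖


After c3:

♜ ♞ ♝ ♛ ♚ ♝ ♞ ♜
· · ♟ ♟ ♟ ♟ · ♟
♟ · · · · · · ♟
· ♟ · · · · · ·
· · · · · · · ·
♙ · ♙ ♙ · · · ·
· ♙ · · ♙ ♙ ♙ ♙
♖ ♘ · ♕ ♔ ♗ ♘ ♖


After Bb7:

♜ ♞ · ♛ ♚ ♝ ♞ ♜
· ♝ ♟ ♟ ♟ ♟ · ♟
♟ · · · · · · ♟
· ♟ · · · · · ·
· · · · · · · ·
♙ · ♙ ♙ · · · ·
· ♙ · · ♙ ♙ ♙ ♙
♖ ♘ · ♕ ♔ ♗ ♘ ♖



  a b c d e f g h
  ─────────────────
8│♜ ♞ · ♛ ♚ ♝ ♞ ♜│8
7│· ♝ ♟ ♟ ♟ ♟ · ♟│7
6│♟ · · · · · · ♟│6
5│· ♟ · · · · · ·│5
4│· · · · · · · ·│4
3│♙ · ♙ ♙ · · · ·│3
2│· ♙ · · ♙ ♙ ♙ ♙│2
1│♖ ♘ · ♕ ♔ ♗ ♘ ♖│1
  ─────────────────
  a b c d e f g h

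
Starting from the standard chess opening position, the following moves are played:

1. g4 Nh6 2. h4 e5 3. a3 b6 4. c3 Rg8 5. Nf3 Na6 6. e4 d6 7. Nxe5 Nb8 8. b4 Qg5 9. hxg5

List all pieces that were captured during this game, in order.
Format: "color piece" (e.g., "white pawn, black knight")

Tracking captures:
  Nxe5: captured black pawn
  hxg5: captured black queen

black pawn, black queen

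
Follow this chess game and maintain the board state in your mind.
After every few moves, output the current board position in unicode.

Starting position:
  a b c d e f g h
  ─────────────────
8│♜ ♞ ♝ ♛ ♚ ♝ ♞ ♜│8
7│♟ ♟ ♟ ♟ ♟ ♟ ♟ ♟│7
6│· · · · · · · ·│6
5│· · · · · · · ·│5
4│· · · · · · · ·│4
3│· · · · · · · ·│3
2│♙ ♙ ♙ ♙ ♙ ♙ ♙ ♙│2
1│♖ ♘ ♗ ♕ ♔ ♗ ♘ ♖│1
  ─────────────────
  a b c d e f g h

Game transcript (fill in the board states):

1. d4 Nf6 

  a b c d e f g h
  ─────────────────
8│♜ ♞ ♝ ♛ ♚ ♝ · ♜│8
7│♟ ♟ ♟ ♟ ♟ ♟ ♟ ♟│7
6│· · · · · ♞ · ·│6
5│· · · · · · · ·│5
4│· · · ♙ · · · ·│4
3│· · · · · · · ·│3
2│♙ ♙ ♙ · ♙ ♙ ♙ ♙│2
1│♖ ♘ ♗ ♕ ♔ ♗ ♘ ♖│1
  ─────────────────
  a b c d e f g h

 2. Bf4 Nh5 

  a b c d e f g h
  ─────────────────
8│♜ ♞ ♝ ♛ ♚ ♝ · ♜│8
7│♟ ♟ ♟ ♟ ♟ ♟ ♟ ♟│7
6│· · · · · · · ·│6
5│· · · · · · · ♞│5
4│· · · ♙ · ♗ · ·│4
3│· · · · · · · ·│3
2│♙ ♙ ♙ · ♙ ♙ ♙ ♙│2
1│♖ ♘ · ♕ ♔ ♗ ♘ ♖│1
  ─────────────────
  a b c d e f g h

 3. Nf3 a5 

  a b c d e f g h
  ─────────────────
8│♜ ♞ ♝ ♛ ♚ ♝ · ♜│8
7│· ♟ ♟ ♟ ♟ ♟ ♟ ♟│7
6│· · · · · · · ·│6
5│♟ · · · · · · ♞│5
4│· · · ♙ · ♗ · ·│4
3│· · · · · ♘ · ·│3
2│♙ ♙ ♙ · ♙ ♙ ♙ ♙│2
1│♖ ♘ · ♕ ♔ ♗ · ♖│1
  ─────────────────
  a b c d e f g h

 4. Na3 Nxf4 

  a b c d e f g h
  ─────────────────
8│♜ ♞ ♝ ♛ ♚ ♝ · ♜│8
7│· ♟ ♟ ♟ ♟ ♟ ♟ ♟│7
6│· · · · · · · ·│6
5│♟ · · · · · · ·│5
4│· · · ♙ · ♞ · ·│4
3│♘ · · · · ♘ · ·│3
2│♙ ♙ ♙ · ♙ ♙ ♙ ♙│2
1│♖ · · ♕ ♔ ♗ · ♖│1
  ─────────────────
  a b c d e f g h



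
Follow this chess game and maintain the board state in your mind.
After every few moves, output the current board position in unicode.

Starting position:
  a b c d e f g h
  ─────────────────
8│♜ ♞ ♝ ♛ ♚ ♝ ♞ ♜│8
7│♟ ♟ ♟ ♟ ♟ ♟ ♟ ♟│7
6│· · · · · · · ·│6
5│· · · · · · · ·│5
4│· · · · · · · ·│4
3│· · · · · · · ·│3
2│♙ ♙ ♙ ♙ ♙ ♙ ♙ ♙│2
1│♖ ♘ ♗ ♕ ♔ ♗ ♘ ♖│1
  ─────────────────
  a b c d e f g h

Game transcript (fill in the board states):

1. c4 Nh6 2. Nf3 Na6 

  a b c d e f g h
  ─────────────────
8│♜ · ♝ ♛ ♚ ♝ · ♜│8
7│♟ ♟ ♟ ♟ ♟ ♟ ♟ ♟│7
6│♞ · · · · · · ♞│6
5│· · · · · · · ·│5
4│· · ♙ · · · · ·│4
3│· · · · · ♘ · ·│3
2│♙ ♙ · ♙ ♙ ♙ ♙ ♙│2
1│♖ ♘ ♗ ♕ ♔ ♗ · ♖│1
  ─────────────────
  a b c d e f g h

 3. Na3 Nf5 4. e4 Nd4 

  a b c d e f g h
  ─────────────────
8│♜ · ♝ ♛ ♚ ♝ · ♜│8
7│♟ ♟ ♟ ♟ ♟ ♟ ♟ ♟│7
6│♞ · · · · · · ·│6
5│· · · · · · · ·│5
4│· · ♙ ♞ ♙ · · ·│4
3│♘ · · · · ♘ · ·│3
2│♙ ♙ · ♙ · ♙ ♙ ♙│2
1│♖ · ♗ ♕ ♔ ♗ · ♖│1
  ─────────────────
  a b c d e f g h

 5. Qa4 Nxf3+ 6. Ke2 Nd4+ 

  a b c d e f g h
  ─────────────────
8│♜ · ♝ ♛ ♚ ♝ · ♜│8
7│♟ ♟ ♟ ♟ ♟ ♟ ♟ ♟│7
6│♞ · · · · · · ·│6
5│· · · · · · · ·│5
4│♕ · ♙ ♞ ♙ · · ·│4
3│♘ · · · · · · ·│3
2│♙ ♙ · ♙ ♔ ♙ ♙ ♙│2
1│♖ · ♗ · · ♗ · ♖│1
  ─────────────────
  a b c d e f g h

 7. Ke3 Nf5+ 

  a b c d e f g h
  ─────────────────
8│♜ · ♝ ♛ ♚ ♝ · ♜│8
7│♟ ♟ ♟ ♟ ♟ ♟ ♟ ♟│7
6│♞ · · · · · · ·│6
5│· · · · · ♞ · ·│5
4│♕ · ♙ · ♙ · · ·│4
3│♘ · · · ♔ · · ·│3
2│♙ ♙ · ♙ · ♙ ♙ ♙│2
1│♖ · ♗ · · ♗ · ♖│1
  ─────────────────
  a b c d e f g h


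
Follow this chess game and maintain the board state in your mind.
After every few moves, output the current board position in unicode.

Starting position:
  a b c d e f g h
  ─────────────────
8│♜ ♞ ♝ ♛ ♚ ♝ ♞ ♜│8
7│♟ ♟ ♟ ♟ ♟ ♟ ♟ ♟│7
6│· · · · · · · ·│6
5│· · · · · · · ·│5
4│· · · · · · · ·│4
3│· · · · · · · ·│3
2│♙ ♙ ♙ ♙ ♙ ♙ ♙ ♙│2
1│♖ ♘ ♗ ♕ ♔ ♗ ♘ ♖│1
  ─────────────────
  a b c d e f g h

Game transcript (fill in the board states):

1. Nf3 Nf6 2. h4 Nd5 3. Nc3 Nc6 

  a b c d e f g h
  ─────────────────
8│♜ · ♝ ♛ ♚ ♝ · ♜│8
7│♟ ♟ ♟ ♟ ♟ ♟ ♟ ♟│7
6│· · ♞ · · · · ·│6
5│· · · ♞ · · · ·│5
4│· · · · · · · ♙│4
3│· · ♘ · · ♘ · ·│3
2│♙ ♙ ♙ ♙ ♙ ♙ ♙ ·│2
1│♖ · ♗ ♕ ♔ ♗ · ♖│1
  ─────────────────
  a b c d e f g h

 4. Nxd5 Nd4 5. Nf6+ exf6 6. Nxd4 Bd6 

  a b c d e f g h
  ─────────────────
8│♜ · ♝ ♛ ♚ · · ♜│8
7│♟ ♟ ♟ ♟ · ♟ ♟ ♟│7
6│· · · ♝ · ♟ · ·│6
5│· · · · · · · ·│5
4│· · · ♘ · · · ♙│4
3│· · · · · · · ·│3
2│♙ ♙ ♙ ♙ ♙ ♙ ♙ ·│2
1│♖ · ♗ ♕ ♔ ♗ · ♖│1
  ─────────────────
  a b c d e f g h

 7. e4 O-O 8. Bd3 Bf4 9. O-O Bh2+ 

  a b c d e f g h
  ─────────────────
8│♜ · ♝ ♛ · ♜ ♚ ·│8
7│♟ ♟ ♟ ♟ · ♟ ♟ ♟│7
6│· · · · · ♟ · ·│6
5│· · · · · · · ·│5
4│· · · ♘ ♙ · · ♙│4
3│· · · ♗ · · · ·│3
2│♙ ♙ ♙ ♙ · ♙ ♙ ♝│2
1│♖ · ♗ ♕ · ♖ ♔ ·│1
  ─────────────────
  a b c d e f g h

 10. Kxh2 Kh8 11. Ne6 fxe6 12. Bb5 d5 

  a b c d e f g h
  ─────────────────
8│♜ · ♝ ♛ · ♜ · ♚│8
7│♟ ♟ ♟ · · · ♟ ♟│7
6│· · · · ♟ ♟ · ·│6
5│· ♗ · ♟ · · · ·│5
4│· · · · ♙ · · ♙│4
3│· · · · · · · ·│3
2│♙ ♙ ♙ ♙ · ♙ ♙ ♔│2
1│♖ · ♗ ♕ · ♖ · ·│1
  ─────────────────
  a b c d e f g h

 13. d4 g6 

  a b c d e f g h
  ─────────────────
8│♜ · ♝ ♛ · ♜ · ♚│8
7│♟ ♟ ♟ · · · · ♟│7
6│· · · · ♟ ♟ ♟ ·│6
5│· ♗ · ♟ · · · ·│5
4│· · · ♙ ♙ · · ♙│4
3│· · · · · · · ·│3
2│♙ ♙ ♙ · · ♙ ♙ ♔│2
1│♖ · ♗ ♕ · ♖ · ·│1
  ─────────────────
  a b c d e f g h


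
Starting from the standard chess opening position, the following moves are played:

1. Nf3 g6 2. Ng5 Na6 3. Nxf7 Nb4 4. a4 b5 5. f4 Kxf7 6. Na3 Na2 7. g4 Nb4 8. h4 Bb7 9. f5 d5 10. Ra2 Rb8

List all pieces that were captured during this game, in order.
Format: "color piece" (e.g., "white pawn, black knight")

Tracking captures:
  Nxf7: captured black pawn
  Kxf7: captured white knight

black pawn, white knight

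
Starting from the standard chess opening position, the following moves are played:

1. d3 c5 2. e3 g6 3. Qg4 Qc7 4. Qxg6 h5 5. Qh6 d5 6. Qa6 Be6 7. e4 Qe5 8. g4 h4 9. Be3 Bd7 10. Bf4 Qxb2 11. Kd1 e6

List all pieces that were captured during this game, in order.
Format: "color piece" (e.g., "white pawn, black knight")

Tracking captures:
  Qxg6: captured black pawn
  Qxb2: captured white pawn

black pawn, white pawn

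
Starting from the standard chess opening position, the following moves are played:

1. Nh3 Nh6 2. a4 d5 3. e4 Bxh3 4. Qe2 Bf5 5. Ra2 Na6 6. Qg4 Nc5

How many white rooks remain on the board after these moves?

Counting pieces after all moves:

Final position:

  a b c d e f g h
  ─────────────────
8│♜ · · ♛ ♚ ♝ · ♜│8
7│♟ ♟ ♟ · ♟ ♟ ♟ ♟│7
6│· · · · · · · ♞│6
5│· · ♞ ♟ · ♝ · ·│5
4│♙ · · · ♙ · ♕ ·│4
3│· · · · · · · ·│3
2│♖ ♙ ♙ ♙ · ♙ ♙ ♙│2
1│· ♘ ♗ · ♔ ♗ · ♖│1
  ─────────────────
  a b c d e f g h


2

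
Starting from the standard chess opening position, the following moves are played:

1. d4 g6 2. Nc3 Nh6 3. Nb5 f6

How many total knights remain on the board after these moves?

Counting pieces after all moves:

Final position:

  a b c d e f g h
  ─────────────────
8│♜ ♞ ♝ ♛ ♚ ♝ · ♜│8
7│♟ ♟ ♟ ♟ ♟ · · ♟│7
6│· · · · · ♟ ♟ ♞│6
5│· ♘ · · · · · ·│5
4│· · · ♙ · · · ·│4
3│· · · · · · · ·│3
2│♙ ♙ ♙ · ♙ ♙ ♙ ♙│2
1│♖ · ♗ ♕ ♔ ♗ ♘ ♖│1
  ─────────────────
  a b c d e f g h


4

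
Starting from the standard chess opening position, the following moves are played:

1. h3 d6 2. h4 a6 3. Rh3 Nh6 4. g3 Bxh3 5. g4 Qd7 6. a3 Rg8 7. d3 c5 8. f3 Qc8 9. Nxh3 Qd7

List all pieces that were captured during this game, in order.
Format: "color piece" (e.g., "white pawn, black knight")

Tracking captures:
  Bxh3: captured white rook
  Nxh3: captured black bishop

white rook, black bishop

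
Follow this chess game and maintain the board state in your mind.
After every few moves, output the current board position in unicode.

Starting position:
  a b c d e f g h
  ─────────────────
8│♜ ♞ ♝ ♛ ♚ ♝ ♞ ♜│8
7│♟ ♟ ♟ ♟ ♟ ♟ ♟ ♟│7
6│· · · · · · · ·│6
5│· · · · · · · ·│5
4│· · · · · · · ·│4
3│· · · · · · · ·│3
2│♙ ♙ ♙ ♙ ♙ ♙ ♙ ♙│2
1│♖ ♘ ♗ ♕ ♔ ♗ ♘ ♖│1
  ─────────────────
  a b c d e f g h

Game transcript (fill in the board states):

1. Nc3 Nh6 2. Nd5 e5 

  a b c d e f g h
  ─────────────────
8│♜ ♞ ♝ ♛ ♚ ♝ · ♜│8
7│♟ ♟ ♟ ♟ · ♟ ♟ ♟│7
6│· · · · · · · ♞│6
5│· · · ♘ ♟ · · ·│5
4│· · · · · · · ·│4
3│· · · · · · · ·│3
2│♙ ♙ ♙ ♙ ♙ ♙ ♙ ♙│2
1│♖ · ♗ ♕ ♔ ♗ ♘ ♖│1
  ─────────────────
  a b c d e f g h

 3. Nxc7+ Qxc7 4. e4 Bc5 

  a b c d e f g h
  ─────────────────
8│♜ ♞ ♝ · ♚ · · ♜│8
7│♟ ♟ ♛ ♟ · ♟ ♟ ♟│7
6│· · · · · · · ♞│6
5│· · ♝ · ♟ · · ·│5
4│· · · · ♙ · · ·│4
3│· · · · · · · ·│3
2│♙ ♙ ♙ ♙ · ♙ ♙ ♙│2
1│♖ · ♗ ♕ ♔ ♗ ♘ ♖│1
  ─────────────────
  a b c d e f g h

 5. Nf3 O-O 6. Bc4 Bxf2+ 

  a b c d e f g h
  ─────────────────
8│♜ ♞ ♝ · · ♜ ♚ ·│8
7│♟ ♟ ♛ ♟ · ♟ ♟ ♟│7
6│· · · · · · · ♞│6
5│· · · · ♟ · · ·│5
4│· · ♗ · ♙ · · ·│4
3│· · · · · ♘ · ·│3
2│♙ ♙ ♙ ♙ · ♝ ♙ ♙│2
1│♖ · ♗ ♕ ♔ · · ♖│1
  ─────────────────
  a b c d e f g h

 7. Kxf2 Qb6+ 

  a b c d e f g h
  ─────────────────
8│♜ ♞ ♝ · · ♜ ♚ ·│8
7│♟ ♟ · ♟ · ♟ ♟ ♟│7
6│· ♛ · · · · · ♞│6
5│· · · · ♟ · · ·│5
4│· · ♗ · ♙ · · ·│4
3│· · · · · ♘ · ·│3
2│♙ ♙ ♙ ♙ · ♔ ♙ ♙│2
1│♖ · ♗ ♕ · · · ♖│1
  ─────────────────
  a b c d e f g h


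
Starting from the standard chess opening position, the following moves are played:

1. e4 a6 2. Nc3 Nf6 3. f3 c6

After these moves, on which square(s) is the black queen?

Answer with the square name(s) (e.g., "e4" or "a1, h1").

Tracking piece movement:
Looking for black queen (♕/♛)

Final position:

  a b c d e f g h
  ─────────────────
8│♜ ♞ ♝ ♛ ♚ ♝ · ♜│8
7│· ♟ · ♟ ♟ ♟ ♟ ♟│7
6│♟ · ♟ · · ♞ · ·│6
5│· · · · · · · ·│5
4│· · · · ♙ · · ·│4
3│· · ♘ · · ♙ · ·│3
2│♙ ♙ ♙ ♙ · · ♙ ♙│2
1│♖ · ♗ ♕ ♔ ♗ ♘ ♖│1
  ─────────────────
  a b c d e f g h


d8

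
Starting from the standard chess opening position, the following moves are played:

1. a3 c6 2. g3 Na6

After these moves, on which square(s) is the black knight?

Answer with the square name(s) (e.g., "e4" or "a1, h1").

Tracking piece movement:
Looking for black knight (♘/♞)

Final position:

  a b c d e f g h
  ─────────────────
8│♜ · ♝ ♛ ♚ ♝ ♞ ♜│8
7│♟ ♟ · ♟ ♟ ♟ ♟ ♟│7
6│♞ · ♟ · · · · ·│6
5│· · · · · · · ·│5
4│· · · · · · · ·│4
3│♙ · · · · · ♙ ·│3
2│· ♙ ♙ ♙ ♙ ♙ · ♙│2
1│♖ ♘ ♗ ♕ ♔ ♗ ♘ ♖│1
  ─────────────────
  a b c d e f g h


a6, g8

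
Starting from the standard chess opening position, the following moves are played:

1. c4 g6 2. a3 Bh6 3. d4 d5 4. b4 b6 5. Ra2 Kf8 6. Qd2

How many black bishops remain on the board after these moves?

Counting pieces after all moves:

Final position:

  a b c d e f g h
  ─────────────────
8│♜ ♞ ♝ ♛ · ♚ ♞ ♜│8
7│♟ · ♟ · ♟ ♟ · ♟│7
6│· ♟ · · · · ♟ ♝│6
5│· · · ♟ · · · ·│5
4│· ♙ ♙ ♙ · · · ·│4
3│♙ · · · · · · ·│3
2│♖ · · ♕ ♙ ♙ ♙ ♙│2
1│· ♘ ♗ · ♔ ♗ ♘ ♖│1
  ─────────────────
  a b c d e f g h


2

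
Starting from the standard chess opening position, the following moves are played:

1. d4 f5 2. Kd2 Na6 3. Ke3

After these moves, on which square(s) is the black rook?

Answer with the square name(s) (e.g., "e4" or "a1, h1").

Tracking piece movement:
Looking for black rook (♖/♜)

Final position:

  a b c d e f g h
  ─────────────────
8│♜ · ♝ ♛ ♚ ♝ ♞ ♜│8
7│♟ ♟ ♟ ♟ ♟ · ♟ ♟│7
6│♞ · · · · · · ·│6
5│· · · · · ♟ · ·│5
4│· · · ♙ · · · ·│4
3│· · · · ♔ · · ·│3
2│♙ ♙ ♙ · ♙ ♙ ♙ ♙│2
1│♖ ♘ ♗ ♕ · ♗ ♘ ♖│1
  ─────────────────
  a b c d e f g h


a8, h8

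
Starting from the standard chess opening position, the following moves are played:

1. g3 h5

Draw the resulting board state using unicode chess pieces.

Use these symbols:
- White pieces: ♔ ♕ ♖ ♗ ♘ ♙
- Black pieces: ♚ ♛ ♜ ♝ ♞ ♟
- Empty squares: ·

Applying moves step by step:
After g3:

♜ ♞ ♝ ♛ ♚ ♝ ♞ ♜
♟ ♟ ♟ ♟ ♟ ♟ ♟ ♟
· · · · · · · ·
· · · · · · · ·
· · · · · · · ·
· · · · · · ♙ ·
♙ ♙ ♙ ♙ ♙ ♙ · ♙
♖ ♘ ♗ ♕ ♔ ♗ ♘ ♖


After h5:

♜ ♞ ♝ ♛ ♚ ♝ ♞ ♜
♟ ♟ ♟ ♟ ♟ ♟ ♟ ·
· · · · · · · ·
· · · · · · · ♟
· · · · · · · ·
· · · · · · ♙ ·
♙ ♙ ♙ ♙ ♙ ♙ · ♙
♖ ♘ ♗ ♕ ♔ ♗ ♘ ♖



  a b c d e f g h
  ─────────────────
8│♜ ♞ ♝ ♛ ♚ ♝ ♞ ♜│8
7│♟ ♟ ♟ ♟ ♟ ♟ ♟ ·│7
6│· · · · · · · ·│6
5│· · · · · · · ♟│5
4│· · · · · · · ·│4
3│· · · · · · ♙ ·│3
2│♙ ♙ ♙ ♙ ♙ ♙ · ♙│2
1│♖ ♘ ♗ ♕ ♔ ♗ ♘ ♖│1
  ─────────────────
  a b c d e f g h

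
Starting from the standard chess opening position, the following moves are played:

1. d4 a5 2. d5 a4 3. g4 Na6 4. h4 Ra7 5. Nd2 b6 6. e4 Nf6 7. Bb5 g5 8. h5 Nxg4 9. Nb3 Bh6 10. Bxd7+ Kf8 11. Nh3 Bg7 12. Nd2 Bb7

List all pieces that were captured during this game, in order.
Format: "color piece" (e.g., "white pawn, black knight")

Tracking captures:
  Nxg4: captured white pawn
  Bxd7+: captured black pawn

white pawn, black pawn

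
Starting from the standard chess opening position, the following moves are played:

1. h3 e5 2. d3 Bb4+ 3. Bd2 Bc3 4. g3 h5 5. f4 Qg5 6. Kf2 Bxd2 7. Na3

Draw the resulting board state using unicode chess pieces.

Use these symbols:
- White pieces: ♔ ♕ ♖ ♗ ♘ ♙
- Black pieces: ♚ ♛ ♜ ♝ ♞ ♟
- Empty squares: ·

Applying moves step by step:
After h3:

♜ ♞ ♝ ♛ ♚ ♝ ♞ ♜
♟ ♟ ♟ ♟ ♟ ♟ ♟ ♟
· · · · · · · ·
· · · · · · · ·
· · · · · · · ·
· · · · · · · ♙
♙ ♙ ♙ ♙ ♙ ♙ ♙ ·
♖ ♘ ♗ ♕ ♔ ♗ ♘ ♖


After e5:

♜ ♞ ♝ ♛ ♚ ♝ ♞ ♜
♟ ♟ ♟ ♟ · ♟ ♟ ♟
· · · · · · · ·
· · · · ♟ · · ·
· · · · · · · ·
· · · · · · · ♙
♙ ♙ ♙ ♙ ♙ ♙ ♙ ·
♖ ♘ ♗ ♕ ♔ ♗ ♘ ♖


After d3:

♜ ♞ ♝ ♛ ♚ ♝ ♞ ♜
♟ ♟ ♟ ♟ · ♟ ♟ ♟
· · · · · · · ·
· · · · ♟ · · ·
· · · · · · · ·
· · · ♙ · · · ♙
♙ ♙ ♙ · ♙ ♙ ♙ ·
♖ ♘ ♗ ♕ ♔ ♗ ♘ ♖


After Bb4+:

♜ ♞ ♝ ♛ ♚ · ♞ ♜
♟ ♟ ♟ ♟ · ♟ ♟ ♟
· · · · · · · ·
· · · · ♟ · · ·
· ♝ · · · · · ·
· · · ♙ · · · ♙
♙ ♙ ♙ · ♙ ♙ ♙ ·
♖ ♘ ♗ ♕ ♔ ♗ ♘ ♖


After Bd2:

♜ ♞ ♝ ♛ ♚ · ♞ ♜
♟ ♟ ♟ ♟ · ♟ ♟ ♟
· · · · · · · ·
· · · · ♟ · · ·
· ♝ · · · · · ·
· · · ♙ · · · ♙
♙ ♙ ♙ ♗ ♙ ♙ ♙ ·
♖ ♘ · ♕ ♔ ♗ ♘ ♖


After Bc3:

♜ ♞ ♝ ♛ ♚ · ♞ ♜
♟ ♟ ♟ ♟ · ♟ ♟ ♟
· · · · · · · ·
· · · · ♟ · · ·
· · · · · · · ·
· · ♝ ♙ · · · ♙
♙ ♙ ♙ ♗ ♙ ♙ ♙ ·
♖ ♘ · ♕ ♔ ♗ ♘ ♖


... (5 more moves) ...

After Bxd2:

♜ ♞ ♝ · ♚ · ♞ ♜
♟ ♟ ♟ ♟ · ♟ ♟ ·
· · · · · · · ·
· · · · ♟ · ♛ ♟
· · · · · ♙ · ·
· · · ♙ · · ♙ ♙
♙ ♙ ♙ ♝ ♙ ♔ · ·
♖ ♘ · ♕ · ♗ ♘ ♖


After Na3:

♜ ♞ ♝ · ♚ · ♞ ♜
♟ ♟ ♟ ♟ · ♟ ♟ ·
· · · · · · · ·
· · · · ♟ · ♛ ♟
· · · · · ♙ · ·
♘ · · ♙ · · ♙ ♙
♙ ♙ ♙ ♝ ♙ ♔ · ·
♖ · · ♕ · ♗ ♘ ♖



  a b c d e f g h
  ─────────────────
8│♜ ♞ ♝ · ♚ · ♞ ♜│8
7│♟ ♟ ♟ ♟ · ♟ ♟ ·│7
6│· · · · · · · ·│6
5│· · · · ♟ · ♛ ♟│5
4│· · · · · ♙ · ·│4
3│♘ · · ♙ · · ♙ ♙│3
2│♙ ♙ ♙ ♝ ♙ ♔ · ·│2
1│♖ · · ♕ · ♗ ♘ ♖│1
  ─────────────────
  a b c d e f g h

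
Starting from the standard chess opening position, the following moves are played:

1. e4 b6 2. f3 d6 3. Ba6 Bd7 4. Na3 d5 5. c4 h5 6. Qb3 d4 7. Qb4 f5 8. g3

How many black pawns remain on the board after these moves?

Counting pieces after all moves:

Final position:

  a b c d e f g h
  ─────────────────
8│♜ ♞ · ♛ ♚ ♝ ♞ ♜│8
7│♟ · ♟ ♝ ♟ · ♟ ·│7
6│♗ ♟ · · · · · ·│6
5│· · · · · ♟ · ♟│5
4│· ♕ ♙ ♟ ♙ · · ·│4
3│♘ · · · · ♙ ♙ ·│3
2│♙ ♙ · ♙ · · · ♙│2
1│♖ · ♗ · ♔ · ♘ ♖│1
  ─────────────────
  a b c d e f g h


8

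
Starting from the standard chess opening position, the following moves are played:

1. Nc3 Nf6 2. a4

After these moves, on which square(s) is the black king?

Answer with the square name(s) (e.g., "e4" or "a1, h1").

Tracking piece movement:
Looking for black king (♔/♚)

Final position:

  a b c d e f g h
  ─────────────────
8│♜ ♞ ♝ ♛ ♚ ♝ · ♜│8
7│♟ ♟ ♟ ♟ ♟ ♟ ♟ ♟│7
6│· · · · · ♞ · ·│6
5│· · · · · · · ·│5
4│♙ · · · · · · ·│4
3│· · ♘ · · · · ·│3
2│· ♙ ♙ ♙ ♙ ♙ ♙ ♙│2
1│♖ · ♗ ♕ ♔ ♗ ♘ ♖│1
  ─────────────────
  a b c d e f g h


e8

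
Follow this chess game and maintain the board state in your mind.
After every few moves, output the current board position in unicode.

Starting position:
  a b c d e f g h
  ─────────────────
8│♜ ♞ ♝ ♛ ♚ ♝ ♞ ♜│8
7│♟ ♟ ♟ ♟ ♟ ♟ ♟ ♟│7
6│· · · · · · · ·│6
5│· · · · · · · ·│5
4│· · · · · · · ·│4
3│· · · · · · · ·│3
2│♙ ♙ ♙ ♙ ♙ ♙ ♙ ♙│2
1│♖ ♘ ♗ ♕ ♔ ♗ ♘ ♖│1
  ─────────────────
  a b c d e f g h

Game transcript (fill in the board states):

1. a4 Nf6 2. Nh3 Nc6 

  a b c d e f g h
  ─────────────────
8│♜ · ♝ ♛ ♚ ♝ · ♜│8
7│♟ ♟ ♟ ♟ ♟ ♟ ♟ ♟│7
6│· · ♞ · · ♞ · ·│6
5│· · · · · · · ·│5
4│♙ · · · · · · ·│4
3│· · · · · · · ♘│3
2│· ♙ ♙ ♙ ♙ ♙ ♙ ♙│2
1│♖ ♘ ♗ ♕ ♔ ♗ · ♖│1
  ─────────────────
  a b c d e f g h

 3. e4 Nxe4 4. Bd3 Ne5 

  a b c d e f g h
  ─────────────────
8│♜ · ♝ ♛ ♚ ♝ · ♜│8
7│♟ ♟ ♟ ♟ ♟ ♟ ♟ ♟│7
6│· · · · · · · ·│6
5│· · · · ♞ · · ·│5
4│♙ · · · ♞ · · ·│4
3│· · · ♗ · · · ♘│3
2│· ♙ ♙ ♙ · ♙ ♙ ♙│2
1│♖ ♘ ♗ ♕ ♔ · · ♖│1
  ─────────────────
  a b c d e f g h

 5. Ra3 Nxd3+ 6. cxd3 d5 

  a b c d e f g h
  ─────────────────
8│♜ · ♝ ♛ ♚ ♝ · ♜│8
7│♟ ♟ ♟ · ♟ ♟ ♟ ♟│7
6│· · · · · · · ·│6
5│· · · ♟ · · · ·│5
4│♙ · · · ♞ · · ·│4
3│♖ · · ♙ · · · ♘│3
2│· ♙ · ♙ · ♙ ♙ ♙│2
1│· ♘ ♗ ♕ ♔ · · ♖│1
  ─────────────────
  a b c d e f g h

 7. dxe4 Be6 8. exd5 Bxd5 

  a b c d e f g h
  ─────────────────
8│♜ · · ♛ ♚ ♝ · ♜│8
7│♟ ♟ ♟ · ♟ ♟ ♟ ♟│7
6│· · · · · · · ·│6
5│· · · ♝ · · · ·│5
4│♙ · · · · · · ·│4
3│♖ · · · · · · ♘│3
2│· ♙ · ♙ · ♙ ♙ ♙│2
1│· ♘ ♗ ♕ ♔ · · ♖│1
  ─────────────────
  a b c d e f g h

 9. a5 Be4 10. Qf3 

  a b c d e f g h
  ─────────────────
8│♜ · · ♛ ♚ ♝ · ♜│8
7│♟ ♟ ♟ · ♟ ♟ ♟ ♟│7
6│· · · · · · · ·│6
5│♙ · · · · · · ·│5
4│· · · · ♝ · · ·│4
3│♖ · · · · ♕ · ♘│3
2│· ♙ · ♙ · ♙ ♙ ♙│2
1│· ♘ ♗ · ♔ · · ♖│1
  ─────────────────
  a b c d e f g h


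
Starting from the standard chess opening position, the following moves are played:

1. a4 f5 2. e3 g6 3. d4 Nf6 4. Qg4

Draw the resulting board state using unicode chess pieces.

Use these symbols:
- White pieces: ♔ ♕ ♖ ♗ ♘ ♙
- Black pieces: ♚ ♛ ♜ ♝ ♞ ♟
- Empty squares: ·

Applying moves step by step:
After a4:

♜ ♞ ♝ ♛ ♚ ♝ ♞ ♜
♟ ♟ ♟ ♟ ♟ ♟ ♟ ♟
· · · · · · · ·
· · · · · · · ·
♙ · · · · · · ·
· · · · · · · ·
· ♙ ♙ ♙ ♙ ♙ ♙ ♙
♖ ♘ ♗ ♕ ♔ ♗ ♘ ♖


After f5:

♜ ♞ ♝ ♛ ♚ ♝ ♞ ♜
♟ ♟ ♟ ♟ ♟ · ♟ ♟
· · · · · · · ·
· · · · · ♟ · ·
♙ · · · · · · ·
· · · · · · · ·
· ♙ ♙ ♙ ♙ ♙ ♙ ♙
♖ ♘ ♗ ♕ ♔ ♗ ♘ ♖


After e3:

♜ ♞ ♝ ♛ ♚ ♝ ♞ ♜
♟ ♟ ♟ ♟ ♟ · ♟ ♟
· · · · · · · ·
· · · · · ♟ · ·
♙ · · · · · · ·
· · · · ♙ · · ·
· ♙ ♙ ♙ · ♙ ♙ ♙
♖ ♘ ♗ ♕ ♔ ♗ ♘ ♖


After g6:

♜ ♞ ♝ ♛ ♚ ♝ ♞ ♜
♟ ♟ ♟ ♟ ♟ · · ♟
· · · · · · ♟ ·
· · · · · ♟ · ·
♙ · · · · · · ·
· · · · ♙ · · ·
· ♙ ♙ ♙ · ♙ ♙ ♙
♖ ♘ ♗ ♕ ♔ ♗ ♘ ♖


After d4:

♜ ♞ ♝ ♛ ♚ ♝ ♞ ♜
♟ ♟ ♟ ♟ ♟ · · ♟
· · · · · · ♟ ·
· · · · · ♟ · ·
♙ · · ♙ · · · ·
· · · · ♙ · · ·
· ♙ ♙ · · ♙ ♙ ♙
♖ ♘ ♗ ♕ ♔ ♗ ♘ ♖


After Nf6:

♜ ♞ ♝ ♛ ♚ ♝ · ♜
♟ ♟ ♟ ♟ ♟ · · ♟
· · · · · ♞ ♟ ·
· · · · · ♟ · ·
♙ · · ♙ · · · ·
· · · · ♙ · · ·
· ♙ ♙ · · ♙ ♙ ♙
♖ ♘ ♗ ♕ ♔ ♗ ♘ ♖


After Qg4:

♜ ♞ ♝ ♛ ♚ ♝ · ♜
♟ ♟ ♟ ♟ ♟ · · ♟
· · · · · ♞ ♟ ·
· · · · · ♟ · ·
♙ · · ♙ · · ♕ ·
· · · · ♙ · · ·
· ♙ ♙ · · ♙ ♙ ♙
♖ ♘ ♗ · ♔ ♗ ♘ ♖



  a b c d e f g h
  ─────────────────
8│♜ ♞ ♝ ♛ ♚ ♝ · ♜│8
7│♟ ♟ ♟ ♟ ♟ · · ♟│7
6│· · · · · ♞ ♟ ·│6
5│· · · · · ♟ · ·│5
4│♙ · · ♙ · · ♕ ·│4
3│· · · · ♙ · · ·│3
2│· ♙ ♙ · · ♙ ♙ ♙│2
1│♖ ♘ ♗ · ♔ ♗ ♘ ♖│1
  ─────────────────
  a b c d e f g h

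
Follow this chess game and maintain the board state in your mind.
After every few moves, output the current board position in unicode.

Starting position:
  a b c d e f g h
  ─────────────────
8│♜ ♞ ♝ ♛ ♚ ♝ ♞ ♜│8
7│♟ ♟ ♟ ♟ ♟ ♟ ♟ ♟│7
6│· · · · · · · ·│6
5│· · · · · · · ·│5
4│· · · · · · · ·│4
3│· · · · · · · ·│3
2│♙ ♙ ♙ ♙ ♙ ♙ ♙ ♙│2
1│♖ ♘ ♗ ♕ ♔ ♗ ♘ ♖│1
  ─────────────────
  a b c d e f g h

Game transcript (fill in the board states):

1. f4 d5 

  a b c d e f g h
  ─────────────────
8│♜ ♞ ♝ ♛ ♚ ♝ ♞ ♜│8
7│♟ ♟ ♟ · ♟ ♟ ♟ ♟│7
6│· · · · · · · ·│6
5│· · · ♟ · · · ·│5
4│· · · · · ♙ · ·│4
3│· · · · · · · ·│3
2│♙ ♙ ♙ ♙ ♙ · ♙ ♙│2
1│♖ ♘ ♗ ♕ ♔ ♗ ♘ ♖│1
  ─────────────────
  a b c d e f g h

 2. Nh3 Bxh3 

  a b c d e f g h
  ─────────────────
8│♜ ♞ · ♛ ♚ ♝ ♞ ♜│8
7│♟ ♟ ♟ · ♟ ♟ ♟ ♟│7
6│· · · · · · · ·│6
5│· · · ♟ · · · ·│5
4│· · · · · ♙ · ·│4
3│· · · · · · · ♝│3
2│♙ ♙ ♙ ♙ ♙ · ♙ ♙│2
1│♖ ♘ ♗ ♕ ♔ ♗ · ♖│1
  ─────────────────
  a b c d e f g h

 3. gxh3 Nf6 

  a b c d e f g h
  ─────────────────
8│♜ ♞ · ♛ ♚ ♝ · ♜│8
7│♟ ♟ ♟ · ♟ ♟ ♟ ♟│7
6│· · · · · ♞ · ·│6
5│· · · ♟ · · · ·│5
4│· · · · · ♙ · ·│4
3│· · · · · · · ♙│3
2│♙ ♙ ♙ ♙ ♙ · · ♙│2
1│♖ ♘ ♗ ♕ ♔ ♗ · ♖│1
  ─────────────────
  a b c d e f g h

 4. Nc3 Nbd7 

  a b c d e f g h
  ─────────────────
8│♜ · · ♛ ♚ ♝ · ♜│8
7│♟ ♟ ♟ ♞ ♟ ♟ ♟ ♟│7
6│· · · · · ♞ · ·│6
5│· · · ♟ · · · ·│5
4│· · · · · ♙ · ·│4
3│· · ♘ · · · · ♙│3
2│♙ ♙ ♙ ♙ ♙ · · ♙│2
1│♖ · ♗ ♕ ♔ ♗ · ♖│1
  ─────────────────
  a b c d e f g h

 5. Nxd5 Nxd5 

  a b c d e f g h
  ─────────────────
8│♜ · · ♛ ♚ ♝ · ♜│8
7│♟ ♟ ♟ ♞ ♟ ♟ ♟ ♟│7
6│· · · · · · · ·│6
5│· · · ♞ · · · ·│5
4│· · · · · ♙ · ·│4
3│· · · · · · · ♙│3
2│♙ ♙ ♙ ♙ ♙ · · ♙│2
1│♖ · ♗ ♕ ♔ ♗ · ♖│1
  ─────────────────
  a b c d e f g h



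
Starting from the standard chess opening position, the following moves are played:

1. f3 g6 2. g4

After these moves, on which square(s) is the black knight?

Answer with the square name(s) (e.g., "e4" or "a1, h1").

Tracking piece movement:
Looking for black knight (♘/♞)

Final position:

  a b c d e f g h
  ─────────────────
8│♜ ♞ ♝ ♛ ♚ ♝ ♞ ♜│8
7│♟ ♟ ♟ ♟ ♟ ♟ · ♟│7
6│· · · · · · ♟ ·│6
5│· · · · · · · ·│5
4│· · · · · · ♙ ·│4
3│· · · · · ♙ · ·│3
2│♙ ♙ ♙ ♙ ♙ · · ♙│2
1│♖ ♘ ♗ ♕ ♔ ♗ ♘ ♖│1
  ─────────────────
  a b c d e f g h


b8, g8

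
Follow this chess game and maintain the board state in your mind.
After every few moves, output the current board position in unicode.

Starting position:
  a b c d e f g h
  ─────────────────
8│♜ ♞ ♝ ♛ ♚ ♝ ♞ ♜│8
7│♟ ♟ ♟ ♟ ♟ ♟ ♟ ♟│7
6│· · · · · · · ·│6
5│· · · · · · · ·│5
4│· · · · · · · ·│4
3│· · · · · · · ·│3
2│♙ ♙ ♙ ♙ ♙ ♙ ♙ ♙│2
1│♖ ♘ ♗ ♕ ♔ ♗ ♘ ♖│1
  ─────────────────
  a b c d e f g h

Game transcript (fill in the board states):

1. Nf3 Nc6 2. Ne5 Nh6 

  a b c d e f g h
  ─────────────────
8│♜ · ♝ ♛ ♚ ♝ · ♜│8
7│♟ ♟ ♟ ♟ ♟ ♟ ♟ ♟│7
6│· · ♞ · · · · ♞│6
5│· · · · ♘ · · ·│5
4│· · · · · · · ·│4
3│· · · · · · · ·│3
2│♙ ♙ ♙ ♙ ♙ ♙ ♙ ♙│2
1│♖ ♘ ♗ ♕ ♔ ♗ · ♖│1
  ─────────────────
  a b c d e f g h

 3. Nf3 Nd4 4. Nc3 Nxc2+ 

  a b c d e f g h
  ─────────────────
8│♜ · ♝ ♛ ♚ ♝ · ♜│8
7│♟ ♟ ♟ ♟ ♟ ♟ ♟ ♟│7
6│· · · · · · · ♞│6
5│· · · · · · · ·│5
4│· · · · · · · ·│4
3│· · ♘ · · ♘ · ·│3
2│♙ ♙ ♞ ♙ ♙ ♙ ♙ ♙│2
1│♖ · ♗ ♕ ♔ ♗ · ♖│1
  ─────────────────
  a b c d e f g h

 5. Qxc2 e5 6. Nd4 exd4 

  a b c d e f g h
  ─────────────────
8│♜ · ♝ ♛ ♚ ♝ · ♜│8
7│♟ ♟ ♟ ♟ · ♟ ♟ ♟│7
6│· · · · · · · ♞│6
5│· · · · · · · ·│5
4│· · · ♟ · · · ·│4
3│· · ♘ · · · · ·│3
2│♙ ♙ ♕ ♙ ♙ ♙ ♙ ♙│2
1│♖ · ♗ · ♔ ♗ · ♖│1
  ─────────────────
  a b c d e f g h



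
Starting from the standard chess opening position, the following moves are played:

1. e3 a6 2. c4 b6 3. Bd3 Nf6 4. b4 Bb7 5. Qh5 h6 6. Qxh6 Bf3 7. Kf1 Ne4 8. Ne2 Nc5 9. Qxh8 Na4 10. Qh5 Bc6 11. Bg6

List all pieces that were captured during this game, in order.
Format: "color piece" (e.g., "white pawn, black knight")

Tracking captures:
  Qxh6: captured black pawn
  Qxh8: captured black rook

black pawn, black rook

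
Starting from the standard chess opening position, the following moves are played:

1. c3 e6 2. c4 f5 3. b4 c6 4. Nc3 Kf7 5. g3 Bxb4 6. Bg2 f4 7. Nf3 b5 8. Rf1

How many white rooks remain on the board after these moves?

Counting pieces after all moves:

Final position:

  a b c d e f g h
  ─────────────────
8│♜ ♞ ♝ ♛ · · ♞ ♜│8
7│♟ · · ♟ · ♚ ♟ ♟│7
6│· · ♟ · ♟ · · ·│6
5│· ♟ · · · · · ·│5
4│· ♝ ♙ · · ♟ · ·│4
3│· · ♘ · · ♘ ♙ ·│3
2│♙ · · ♙ ♙ ♙ ♗ ♙│2
1│♖ · ♗ ♕ ♔ ♖ · ·│1
  ─────────────────
  a b c d e f g h


2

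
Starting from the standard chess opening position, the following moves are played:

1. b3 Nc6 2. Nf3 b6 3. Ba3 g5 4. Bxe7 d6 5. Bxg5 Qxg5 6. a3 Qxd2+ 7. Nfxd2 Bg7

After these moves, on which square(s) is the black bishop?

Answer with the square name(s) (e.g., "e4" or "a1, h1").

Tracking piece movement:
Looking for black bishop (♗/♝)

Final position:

  a b c d e f g h
  ─────────────────
8│♜ · ♝ · ♚ · ♞ ♜│8
7│♟ · ♟ · · ♟ ♝ ♟│7
6│· ♟ ♞ ♟ · · · ·│6
5│· · · · · · · ·│5
4│· · · · · · · ·│4
3│♙ ♙ · · · · · ·│3
2│· · ♙ ♘ ♙ ♙ ♙ ♙│2
1│♖ ♘ · ♕ ♔ ♗ · ♖│1
  ─────────────────
  a b c d e f g h


c8, g7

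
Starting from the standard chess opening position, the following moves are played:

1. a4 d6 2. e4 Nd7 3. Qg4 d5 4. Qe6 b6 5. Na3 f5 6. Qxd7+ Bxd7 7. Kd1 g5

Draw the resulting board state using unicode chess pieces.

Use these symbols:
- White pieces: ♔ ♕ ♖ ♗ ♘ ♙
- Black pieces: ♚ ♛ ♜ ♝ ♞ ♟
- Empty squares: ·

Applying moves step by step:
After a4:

♜ ♞ ♝ ♛ ♚ ♝ ♞ ♜
♟ ♟ ♟ ♟ ♟ ♟ ♟ ♟
· · · · · · · ·
· · · · · · · ·
♙ · · · · · · ·
· · · · · · · ·
· ♙ ♙ ♙ ♙ ♙ ♙ ♙
♖ ♘ ♗ ♕ ♔ ♗ ♘ ♖


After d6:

♜ ♞ ♝ ♛ ♚ ♝ ♞ ♜
♟ ♟ ♟ · ♟ ♟ ♟ ♟
· · · ♟ · · · ·
· · · · · · · ·
♙ · · · · · · ·
· · · · · · · ·
· ♙ ♙ ♙ ♙ ♙ ♙ ♙
♖ ♘ ♗ ♕ ♔ ♗ ♘ ♖


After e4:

♜ ♞ ♝ ♛ ♚ ♝ ♞ ♜
♟ ♟ ♟ · ♟ ♟ ♟ ♟
· · · ♟ · · · ·
· · · · · · · ·
♙ · · · ♙ · · ·
· · · · · · · ·
· ♙ ♙ ♙ · ♙ ♙ ♙
♖ ♘ ♗ ♕ ♔ ♗ ♘ ♖


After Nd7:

♜ · ♝ ♛ ♚ ♝ ♞ ♜
♟ ♟ ♟ ♞ ♟ ♟ ♟ ♟
· · · ♟ · · · ·
· · · · · · · ·
♙ · · · ♙ · · ·
· · · · · · · ·
· ♙ ♙ ♙ · ♙ ♙ ♙
♖ ♘ ♗ ♕ ♔ ♗ ♘ ♖


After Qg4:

♜ · ♝ ♛ ♚ ♝ ♞ ♜
♟ ♟ ♟ ♞ ♟ ♟ ♟ ♟
· · · ♟ · · · ·
· · · · · · · ·
♙ · · · ♙ · ♕ ·
· · · · · · · ·
· ♙ ♙ ♙ · ♙ ♙ ♙
♖ ♘ ♗ · ♔ ♗ ♘ ♖


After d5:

♜ · ♝ ♛ ♚ ♝ ♞ ♜
♟ ♟ ♟ ♞ ♟ ♟ ♟ ♟
· · · · · · · ·
· · · ♟ · · · ·
♙ · · · ♙ · ♕ ·
· · · · · · · ·
· ♙ ♙ ♙ · ♙ ♙ ♙
♖ ♘ ♗ · ♔ ♗ ♘ ♖


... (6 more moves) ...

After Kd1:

♜ · · ♛ ♚ ♝ ♞ ♜
♟ · ♟ ♝ ♟ · ♟ ♟
· ♟ · · · · · ·
· · · ♟ · ♟ · ·
♙ · · · ♙ · · ·
♘ · · · · · · ·
· ♙ ♙ ♙ · ♙ ♙ ♙
♖ · ♗ ♔ · ♗ ♘ ♖


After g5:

♜ · · ♛ ♚ ♝ ♞ ♜
♟ · ♟ ♝ ♟ · · ♟
· ♟ · · · · · ·
· · · ♟ · ♟ ♟ ·
♙ · · · ♙ · · ·
♘ · · · · · · ·
· ♙ ♙ ♙ · ♙ ♙ ♙
♖ · ♗ ♔ · ♗ ♘ ♖



  a b c d e f g h
  ─────────────────
8│♜ · · ♛ ♚ ♝ ♞ ♜│8
7│♟ · ♟ ♝ ♟ · · ♟│7
6│· ♟ · · · · · ·│6
5│· · · ♟ · ♟ ♟ ·│5
4│♙ · · · ♙ · · ·│4
3│♘ · · · · · · ·│3
2│· ♙ ♙ ♙ · ♙ ♙ ♙│2
1│♖ · ♗ ♔ · ♗ ♘ ♖│1
  ─────────────────
  a b c d e f g h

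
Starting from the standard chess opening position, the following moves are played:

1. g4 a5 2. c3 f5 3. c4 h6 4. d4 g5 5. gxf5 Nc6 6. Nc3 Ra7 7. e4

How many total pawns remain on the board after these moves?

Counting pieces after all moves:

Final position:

  a b c d e f g h
  ─────────────────
8│· · ♝ ♛ ♚ ♝ ♞ ♜│8
7│♜ ♟ ♟ ♟ ♟ · · ·│7
6│· · ♞ · · · · ♟│6
5│♟ · · · · ♙ ♟ ·│5
4│· · ♙ ♙ ♙ · · ·│4
3│· · ♘ · · · · ·│3
2│♙ ♙ · · · ♙ · ♙│2
1│♖ · ♗ ♕ ♔ ♗ ♘ ♖│1
  ─────────────────
  a b c d e f g h


15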